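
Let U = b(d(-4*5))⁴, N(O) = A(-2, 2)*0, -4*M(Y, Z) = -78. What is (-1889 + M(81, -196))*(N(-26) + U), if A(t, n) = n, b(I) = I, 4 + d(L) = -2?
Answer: -2422872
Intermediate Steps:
M(Y, Z) = 39/2 (M(Y, Z) = -¼*(-78) = 39/2)
d(L) = -6 (d(L) = -4 - 2 = -6)
N(O) = 0 (N(O) = 2*0 = 0)
U = 1296 (U = (-6)⁴ = 1296)
(-1889 + M(81, -196))*(N(-26) + U) = (-1889 + 39/2)*(0 + 1296) = -3739/2*1296 = -2422872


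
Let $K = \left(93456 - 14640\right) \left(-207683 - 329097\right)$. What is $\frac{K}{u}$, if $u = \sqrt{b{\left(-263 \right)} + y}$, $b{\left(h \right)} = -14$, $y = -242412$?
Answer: $\frac{21153426240 i \sqrt{242426}}{121213} \approx 8.5925 \cdot 10^{7} i$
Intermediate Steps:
$K = -42306852480$ ($K = 78816 \left(-536780\right) = -42306852480$)
$u = i \sqrt{242426}$ ($u = \sqrt{-14 - 242412} = \sqrt{-242426} = i \sqrt{242426} \approx 492.37 i$)
$\frac{K}{u} = - \frac{42306852480}{i \sqrt{242426}} = - 42306852480 \left(- \frac{i \sqrt{242426}}{242426}\right) = \frac{21153426240 i \sqrt{242426}}{121213}$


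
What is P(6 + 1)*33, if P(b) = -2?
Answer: -66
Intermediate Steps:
P(6 + 1)*33 = -2*33 = -66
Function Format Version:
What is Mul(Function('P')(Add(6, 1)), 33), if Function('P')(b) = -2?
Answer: -66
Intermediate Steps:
Mul(Function('P')(Add(6, 1)), 33) = Mul(-2, 33) = -66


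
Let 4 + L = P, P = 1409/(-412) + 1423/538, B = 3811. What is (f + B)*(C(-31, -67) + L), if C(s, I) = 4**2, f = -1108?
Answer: 3362675259/110828 ≈ 30341.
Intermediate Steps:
P = -85883/110828 (P = 1409*(-1/412) + 1423*(1/538) = -1409/412 + 1423/538 = -85883/110828 ≈ -0.77492)
L = -529195/110828 (L = -4 - 85883/110828 = -529195/110828 ≈ -4.7749)
C(s, I) = 16
(f + B)*(C(-31, -67) + L) = (-1108 + 3811)*(16 - 529195/110828) = 2703*(1244053/110828) = 3362675259/110828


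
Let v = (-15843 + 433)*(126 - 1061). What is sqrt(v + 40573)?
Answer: sqrt(14448923) ≈ 3801.2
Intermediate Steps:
v = 14408350 (v = -15410*(-935) = 14408350)
sqrt(v + 40573) = sqrt(14408350 + 40573) = sqrt(14448923)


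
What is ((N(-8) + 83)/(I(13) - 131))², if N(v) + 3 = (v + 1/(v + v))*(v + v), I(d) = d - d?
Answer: 43681/17161 ≈ 2.5454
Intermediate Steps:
I(d) = 0
N(v) = -3 + 2*v*(v + 1/(2*v)) (N(v) = -3 + (v + 1/(v + v))*(v + v) = -3 + (v + 1/(2*v))*(2*v) = -3 + 2*v*(v + 1/(2*v)))
((N(-8) + 83)/(I(13) - 131))² = (((-2 + 2*(-8)²) + 83)/(0 - 131))² = (((-2 + 2*64) + 83)/(-131))² = (((-2 + 128) + 83)*(-1/131))² = ((126 + 83)*(-1/131))² = (209*(-1/131))² = (-209/131)² = 43681/17161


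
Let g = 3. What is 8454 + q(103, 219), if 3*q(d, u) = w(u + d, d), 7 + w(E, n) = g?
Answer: 25358/3 ≈ 8452.7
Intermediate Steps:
w(E, n) = -4 (w(E, n) = -7 + 3 = -4)
q(d, u) = -4/3 (q(d, u) = (1/3)*(-4) = -4/3)
8454 + q(103, 219) = 8454 - 4/3 = 25358/3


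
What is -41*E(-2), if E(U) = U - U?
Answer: 0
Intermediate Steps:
E(U) = 0
-41*E(-2) = -41*0 = 0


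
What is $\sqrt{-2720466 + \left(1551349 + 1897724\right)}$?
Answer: $\sqrt{728607} \approx 853.58$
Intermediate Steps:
$\sqrt{-2720466 + \left(1551349 + 1897724\right)} = \sqrt{-2720466 + 3449073} = \sqrt{728607}$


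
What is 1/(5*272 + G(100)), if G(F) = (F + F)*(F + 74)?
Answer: 1/36160 ≈ 2.7655e-5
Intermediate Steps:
G(F) = 2*F*(74 + F) (G(F) = (2*F)*(74 + F) = 2*F*(74 + F))
1/(5*272 + G(100)) = 1/(5*272 + 2*100*(74 + 100)) = 1/(1360 + 2*100*174) = 1/(1360 + 34800) = 1/36160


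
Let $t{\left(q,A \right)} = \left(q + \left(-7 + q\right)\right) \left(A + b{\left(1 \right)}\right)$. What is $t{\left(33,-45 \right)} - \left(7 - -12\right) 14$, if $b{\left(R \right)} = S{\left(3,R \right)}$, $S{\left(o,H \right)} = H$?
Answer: $-2862$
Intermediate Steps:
$b{\left(R \right)} = R$
$t{\left(q,A \right)} = \left(1 + A\right) \left(-7 + 2 q\right)$ ($t{\left(q,A \right)} = \left(q + \left(-7 + q\right)\right) \left(A + 1\right) = \left(-7 + 2 q\right) \left(1 + A\right) = \left(1 + A\right) \left(-7 + 2 q\right)$)
$t{\left(33,-45 \right)} - \left(7 - -12\right) 14 = \left(-7 - -315 + 2 \cdot 33 + 2 \left(-45\right) 33\right) - \left(7 - -12\right) 14 = \left(-7 + 315 + 66 - 2970\right) - \left(7 + 12\right) 14 = -2596 - 19 \cdot 14 = -2596 - 266 = -2862$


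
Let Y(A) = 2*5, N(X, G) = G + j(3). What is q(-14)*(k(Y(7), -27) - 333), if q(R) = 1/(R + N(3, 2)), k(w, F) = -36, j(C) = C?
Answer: 41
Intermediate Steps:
N(X, G) = 3 + G (N(X, G) = G + 3 = 3 + G)
Y(A) = 10
q(R) = 1/(5 + R) (q(R) = 1/(R + (3 + 2)) = 1/(R + 5) = 1/(5 + R))
q(-14)*(k(Y(7), -27) - 333) = (-36 - 333)/(5 - 14) = -369/(-9) = -⅑*(-369) = 41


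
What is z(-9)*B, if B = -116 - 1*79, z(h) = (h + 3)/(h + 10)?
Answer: 1170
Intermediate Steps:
z(h) = (3 + h)/(10 + h)
B = -195 (B = -116 - 79 = -195)
z(-9)*B = ((3 - 9)/(10 - 9))*(-195) = (-6/1)*(-195) = (1*(-6))*(-195) = -6*(-195) = 1170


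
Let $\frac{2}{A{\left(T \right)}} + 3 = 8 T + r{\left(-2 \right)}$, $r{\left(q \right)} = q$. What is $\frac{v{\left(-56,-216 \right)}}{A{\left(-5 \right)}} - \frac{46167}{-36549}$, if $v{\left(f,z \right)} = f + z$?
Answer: $\frac{74575349}{12183} \approx 6121.3$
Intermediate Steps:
$A{\left(T \right)} = \frac{2}{-5 + 8 T}$ ($A{\left(T \right)} = \frac{2}{-3 + \left(8 T - 2\right)} = \frac{2}{-3 + \left(-2 + 8 T\right)} = \frac{2}{-5 + 8 T}$)
$\frac{v{\left(-56,-216 \right)}}{A{\left(-5 \right)}} - \frac{46167}{-36549} = \frac{-56 - 216}{2 \frac{1}{-5 + 8 \left(-5\right)}} - \frac{46167}{-36549} = - \frac{272}{2 \frac{1}{-5 - 40}} - - \frac{15389}{12183} = - \frac{272}{2 \frac{1}{-45}} + \frac{15389}{12183} = - \frac{272}{2 \left(- \frac{1}{45}\right)} + \frac{15389}{12183} = - \frac{272}{- \frac{2}{45}} + \frac{15389}{12183} = \left(-272\right) \left(- \frac{45}{2}\right) + \frac{15389}{12183} = 6120 + \frac{15389}{12183} = \frac{74575349}{12183}$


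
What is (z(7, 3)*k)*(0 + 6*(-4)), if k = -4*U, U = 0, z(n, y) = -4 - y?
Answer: 0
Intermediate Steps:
k = 0 (k = -4*0 = 0)
(z(7, 3)*k)*(0 + 6*(-4)) = ((-4 - 1*3)*0)*(0 + 6*(-4)) = ((-4 - 3)*0)*(0 - 24) = -7*0*(-24) = 0*(-24) = 0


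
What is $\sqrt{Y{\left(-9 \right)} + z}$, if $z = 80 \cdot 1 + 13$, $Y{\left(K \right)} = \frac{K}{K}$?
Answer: $\sqrt{94} \approx 9.6954$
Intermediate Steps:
$Y{\left(K \right)} = 1$
$z = 93$ ($z = 80 + 13 = 93$)
$\sqrt{Y{\left(-9 \right)} + z} = \sqrt{1 + 93} = \sqrt{94}$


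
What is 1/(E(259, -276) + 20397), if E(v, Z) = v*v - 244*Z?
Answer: 1/154822 ≈ 6.4590e-6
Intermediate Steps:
E(v, Z) = v**2 - 244*Z
1/(E(259, -276) + 20397) = 1/((259**2 - 244*(-276)) + 20397) = 1/((67081 + 67344) + 20397) = 1/(134425 + 20397) = 1/154822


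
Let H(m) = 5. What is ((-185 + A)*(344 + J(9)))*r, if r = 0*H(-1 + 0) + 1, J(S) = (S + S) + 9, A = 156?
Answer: -10759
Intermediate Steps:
J(S) = 9 + 2*S (J(S) = 2*S + 9 = 9 + 2*S)
r = 1 (r = 0*5 + 1 = 0 + 1 = 1)
((-185 + A)*(344 + J(9)))*r = ((-185 + 156)*(344 + (9 + 2*9)))*1 = -29*(344 + (9 + 18))*1 = -29*(344 + 27)*1 = -29*371*1 = -10759*1 = -10759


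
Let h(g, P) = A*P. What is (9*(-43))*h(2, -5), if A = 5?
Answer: 9675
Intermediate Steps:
h(g, P) = 5*P
(9*(-43))*h(2, -5) = (9*(-43))*(5*(-5)) = -387*(-25) = 9675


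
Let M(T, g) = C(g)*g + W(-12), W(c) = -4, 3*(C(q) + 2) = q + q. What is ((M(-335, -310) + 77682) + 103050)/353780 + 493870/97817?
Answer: 5139492803/894974955 ≈ 5.7426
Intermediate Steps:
C(q) = -2 + 2*q/3 (C(q) = -2 + (q + q)/3 = -2 + (2*q)/3 = -2 + 2*q/3)
M(T, g) = -4 + g*(-2 + 2*g/3) (M(T, g) = (-2 + 2*g/3)*g - 4 = g*(-2 + 2*g/3) - 4 = -4 + g*(-2 + 2*g/3))
((M(-335, -310) + 77682) + 103050)/353780 + 493870/97817 = (((-4 + (⅔)*(-310)*(-3 - 310)) + 77682) + 103050)/353780 + 493870/97817 = (((-4 + (⅔)*(-310)*(-313)) + 77682) + 103050)*(1/353780) + 493870*(1/97817) = (((-4 + 194060/3) + 77682) + 103050)*(1/353780) + 17030/3373 = ((194048/3 + 77682) + 103050)*(1/353780) + 17030/3373 = (427094/3 + 103050)*(1/353780) + 17030/3373 = (736244/3)*(1/353780) + 17030/3373 = 184061/265335 + 17030/3373 = 5139492803/894974955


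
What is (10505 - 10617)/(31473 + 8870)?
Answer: -112/40343 ≈ -0.0027762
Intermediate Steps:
(10505 - 10617)/(31473 + 8870) = -112/40343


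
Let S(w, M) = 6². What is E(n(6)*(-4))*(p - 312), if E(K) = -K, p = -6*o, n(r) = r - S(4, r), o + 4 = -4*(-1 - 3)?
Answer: 46080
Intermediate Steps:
o = 12 (o = -4 - 4*(-1 - 3) = -4 - 4*(-4) = -4 + 16 = 12)
S(w, M) = 36
n(r) = -36 + r (n(r) = r - 1*36 = r - 36 = -36 + r)
p = -72 (p = -6*12 = -72)
E(n(6)*(-4))*(p - 312) = (-(-36 + 6)*(-4))*(-72 - 312) = -(-30)*(-4)*(-384) = -1*120*(-384) = -120*(-384) = 46080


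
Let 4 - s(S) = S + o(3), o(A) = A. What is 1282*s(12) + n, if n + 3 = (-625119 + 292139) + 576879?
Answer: 229794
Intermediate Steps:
n = 243896 (n = -3 + ((-625119 + 292139) + 576879) = -3 + (-332980 + 576879) = -3 + 243899 = 243896)
s(S) = 1 - S (s(S) = 4 - (S + 3) = 4 - (3 + S) = 4 + (-3 - S) = 1 - S)
1282*s(12) + n = 1282*(1 - 1*12) + 243896 = 1282*(1 - 12) + 243896 = 1282*(-11) + 243896 = -14102 + 243896 = 229794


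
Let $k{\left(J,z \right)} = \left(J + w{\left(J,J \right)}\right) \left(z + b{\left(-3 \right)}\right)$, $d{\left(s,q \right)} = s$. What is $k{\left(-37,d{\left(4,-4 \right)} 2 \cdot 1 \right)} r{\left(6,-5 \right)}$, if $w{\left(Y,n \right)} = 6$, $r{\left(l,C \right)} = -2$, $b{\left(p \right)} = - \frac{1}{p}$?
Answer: $\frac{1550}{3} \approx 516.67$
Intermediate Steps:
$k{\left(J,z \right)} = \left(6 + J\right) \left(\frac{1}{3} + z\right)$ ($k{\left(J,z \right)} = \left(J + 6\right) \left(z - \frac{1}{-3}\right) = \left(6 + J\right) \left(z - - \frac{1}{3}\right) = \left(6 + J\right) \left(z + \frac{1}{3}\right) = \left(6 + J\right) \left(\frac{1}{3} + z\right)$)
$k{\left(-37,d{\left(4,-4 \right)} 2 \cdot 1 \right)} r{\left(6,-5 \right)} = \left(2 + 6 \cdot 4 \cdot 2 \cdot 1 + \frac{1}{3} \left(-37\right) - 37 \cdot 4 \cdot 2 \cdot 1\right) \left(-2\right) = \left(2 + 6 \cdot 8 \cdot 1 - \frac{37}{3} - 37 \cdot 8 \cdot 1\right) \left(-2\right) = \left(2 + 6 \cdot 8 - \frac{37}{3} - 296\right) \left(-2\right) = \left(2 + 48 - \frac{37}{3} - 296\right) \left(-2\right) = \left(- \frac{775}{3}\right) \left(-2\right) = \frac{1550}{3}$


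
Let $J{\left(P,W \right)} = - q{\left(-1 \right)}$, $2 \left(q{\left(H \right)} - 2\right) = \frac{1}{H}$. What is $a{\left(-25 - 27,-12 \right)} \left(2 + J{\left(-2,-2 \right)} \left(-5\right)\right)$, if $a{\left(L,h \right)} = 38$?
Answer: $361$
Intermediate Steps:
$q{\left(H \right)} = 2 + \frac{1}{2 H}$
$J{\left(P,W \right)} = - \frac{3}{2}$ ($J{\left(P,W \right)} = - (2 + \frac{1}{2 \left(-1\right)}) = - (2 + \frac{1}{2} \left(-1\right)) = - (2 - \frac{1}{2}) = \left(-1\right) \frac{3}{2} = - \frac{3}{2}$)
$a{\left(-25 - 27,-12 \right)} \left(2 + J{\left(-2,-2 \right)} \left(-5\right)\right) = 38 \left(2 - - \frac{15}{2}\right) = 38 \left(2 + \frac{15}{2}\right) = 38 \cdot \frac{19}{2} = 361$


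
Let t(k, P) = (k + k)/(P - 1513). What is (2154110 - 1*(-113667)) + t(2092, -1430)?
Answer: 6674063527/2943 ≈ 2.2678e+6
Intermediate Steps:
t(k, P) = 2*k/(-1513 + P) (t(k, P) = (2*k)/(-1513 + P) = 2*k/(-1513 + P))
(2154110 - 1*(-113667)) + t(2092, -1430) = (2154110 - 1*(-113667)) + 2*2092/(-1513 - 1430) = (2154110 + 113667) + 2*2092/(-2943) = 2267777 + 2*2092*(-1/2943) = 2267777 - 4184/2943 = 6674063527/2943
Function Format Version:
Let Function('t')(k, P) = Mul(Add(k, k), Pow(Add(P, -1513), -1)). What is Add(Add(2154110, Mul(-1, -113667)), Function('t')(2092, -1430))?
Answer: Rational(6674063527, 2943) ≈ 2.2678e+6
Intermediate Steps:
Function('t')(k, P) = Mul(2, k, Pow(Add(-1513, P), -1)) (Function('t')(k, P) = Mul(Mul(2, k), Pow(Add(-1513, P), -1)) = Mul(2, k, Pow(Add(-1513, P), -1)))
Add(Add(2154110, Mul(-1, -113667)), Function('t')(2092, -1430)) = Add(Add(2154110, Mul(-1, -113667)), Mul(2, 2092, Pow(Add(-1513, -1430), -1))) = Add(Add(2154110, 113667), Mul(2, 2092, Pow(-2943, -1))) = Add(2267777, Mul(2, 2092, Rational(-1, 2943))) = Add(2267777, Rational(-4184, 2943)) = Rational(6674063527, 2943)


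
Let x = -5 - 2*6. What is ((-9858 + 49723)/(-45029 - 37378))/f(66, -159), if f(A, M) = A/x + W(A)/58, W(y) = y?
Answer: 19653445/111496671 ≈ 0.17627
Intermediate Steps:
x = -17 (x = -5 - 12 = -17)
f(A, M) = -41*A/986 (f(A, M) = A/(-17) + A/58 = A*(-1/17) + A*(1/58) = -A/17 + A/58 = -41*A/986)
((-9858 + 49723)/(-45029 - 37378))/f(66, -159) = ((-9858 + 49723)/(-45029 - 37378))/((-41/986*66)) = (39865/(-82407))/(-1353/493) = (39865*(-1/82407))*(-493/1353) = -39865/82407*(-493/1353) = 19653445/111496671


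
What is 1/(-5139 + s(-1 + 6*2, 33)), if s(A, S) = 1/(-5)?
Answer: -5/25696 ≈ -0.00019458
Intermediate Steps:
s(A, S) = -1/5
1/(-5139 + s(-1 + 6*2, 33)) = 1/(-5139 - 1/5) = 1/(-25696/5) = -5/25696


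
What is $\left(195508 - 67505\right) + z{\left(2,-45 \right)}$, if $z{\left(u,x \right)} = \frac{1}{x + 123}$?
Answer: $\frac{9984235}{78} \approx 1.28 \cdot 10^{5}$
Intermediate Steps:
$z{\left(u,x \right)} = \frac{1}{123 + x}$
$\left(195508 - 67505\right) + z{\left(2,-45 \right)} = \left(195508 - 67505\right) + \frac{1}{123 - 45} = \left(195508 - 67505\right) + \frac{1}{78} = 128003 + \frac{1}{78} = \frac{9984235}{78}$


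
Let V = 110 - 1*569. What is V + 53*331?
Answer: 17084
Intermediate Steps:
V = -459 (V = 110 - 569 = -459)
V + 53*331 = -459 + 53*331 = -459 + 17543 = 17084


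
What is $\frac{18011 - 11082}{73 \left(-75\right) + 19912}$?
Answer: $\frac{6929}{14437} \approx 0.47995$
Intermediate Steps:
$\frac{18011 - 11082}{73 \left(-75\right) + 19912} = \frac{6929}{-5475 + 19912} = \frac{6929}{14437}$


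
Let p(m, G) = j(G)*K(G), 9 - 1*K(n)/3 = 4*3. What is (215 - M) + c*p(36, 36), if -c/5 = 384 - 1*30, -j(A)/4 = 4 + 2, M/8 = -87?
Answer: -381409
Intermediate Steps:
K(n) = -9 (K(n) = 27 - 12*3 = 27 - 3*12 = 27 - 36 = -9)
M = -696 (M = 8*(-87) = -696)
j(A) = -24 (j(A) = -4*(4 + 2) = -4*6 = -24)
p(m, G) = 216 (p(m, G) = -24*(-9) = 216)
c = -1770 (c = -5*(384 - 1*30) = -5*(384 - 30) = -5*354 = -1770)
(215 - M) + c*p(36, 36) = (215 - 1*(-696)) - 1770*216 = (215 + 696) - 382320 = 911 - 382320 = -381409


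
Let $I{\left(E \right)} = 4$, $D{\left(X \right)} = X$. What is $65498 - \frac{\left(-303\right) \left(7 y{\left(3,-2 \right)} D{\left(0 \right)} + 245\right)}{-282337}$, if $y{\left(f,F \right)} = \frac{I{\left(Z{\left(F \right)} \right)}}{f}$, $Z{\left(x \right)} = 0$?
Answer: $\frac{18492434591}{282337} \approx 65498.0$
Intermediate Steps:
$y{\left(f,F \right)} = \frac{4}{f}$
$65498 - \frac{\left(-303\right) \left(7 y{\left(3,-2 \right)} D{\left(0 \right)} + 245\right)}{-282337} = 65498 - \frac{\left(-303\right) \left(7 \cdot \frac{4}{3} \cdot 0 + 245\right)}{-282337} = 65498 - - 303 \left(7 \cdot 4 \cdot \frac{1}{3} \cdot 0 + 245\right) \left(- \frac{1}{282337}\right) = 65498 - - 303 \left(7 \cdot \frac{4}{3} \cdot 0 + 245\right) \left(- \frac{1}{282337}\right) = 65498 - - 303 \left(\frac{28}{3} \cdot 0 + 245\right) \left(- \frac{1}{282337}\right) = 65498 - - 303 \left(0 + 245\right) \left(- \frac{1}{282337}\right) = 65498 - \left(-303\right) 245 \left(- \frac{1}{282337}\right) = 65498 - \left(-74235\right) \left(- \frac{1}{282337}\right) = 65498 - \frac{74235}{282337} = \frac{18492434591}{282337}$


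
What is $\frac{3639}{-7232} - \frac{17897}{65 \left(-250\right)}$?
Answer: $\frac{35148677}{58760000} \approx 0.59817$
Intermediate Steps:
$\frac{3639}{-7232} - \frac{17897}{65 \left(-250\right)} = 3639 \left(- \frac{1}{7232}\right) - \frac{17897}{-16250} = - \frac{3639}{7232} - - \frac{17897}{16250} = - \frac{3639}{7232} + \frac{17897}{16250} = \frac{35148677}{58760000}$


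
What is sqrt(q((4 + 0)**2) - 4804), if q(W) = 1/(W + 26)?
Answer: I*sqrt(8474214)/42 ≈ 69.311*I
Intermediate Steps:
q(W) = 1/(26 + W)
sqrt(q((4 + 0)**2) - 4804) = sqrt(1/(26 + (4 + 0)**2) - 4804) = sqrt(1/(26 + 4**2) - 4804) = sqrt(1/(26 + 16) - 4804) = sqrt(1/42 - 4804) = sqrt(-201767/42) = I*sqrt(8474214)/42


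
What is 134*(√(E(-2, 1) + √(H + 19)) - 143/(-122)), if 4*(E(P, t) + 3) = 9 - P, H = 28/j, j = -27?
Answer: 9581/61 + 67*√(-9 + 4*√1455)/3 ≈ 424.67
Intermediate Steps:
H = -28/27 (H = 28/(-27) = 28*(-1/27) = -28/27 ≈ -1.0370)
E(P, t) = -¾ - P/4 (E(P, t) = -3 + (9 - P)/4 = -3 + (9/4 - P/4) = -¾ - P/4)
134*(√(E(-2, 1) + √(H + 19)) - 143/(-122)) = 134*(√((-¾ - ¼*(-2)) + √(-28/27 + 19)) - 143/(-122)) = 134*(√((-¾ + ½) + √(485/27)) - 143*(-1/122)) = 134*(√(-¼ + √1455/9) + 143/122) = 134*(143/122 + √(-¼ + √1455/9)) = 9581/61 + 134*√(-¼ + √1455/9)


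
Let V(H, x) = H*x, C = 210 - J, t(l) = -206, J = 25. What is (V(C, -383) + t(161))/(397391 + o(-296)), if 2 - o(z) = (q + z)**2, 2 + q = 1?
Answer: -71061/309184 ≈ -0.22983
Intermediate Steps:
q = -1 (q = -2 + 1 = -1)
C = 185 (C = 210 - 1*25 = 210 - 25 = 185)
o(z) = 2 - (-1 + z)**2
(V(C, -383) + t(161))/(397391 + o(-296)) = (185*(-383) - 206)/(397391 + (2 - (-1 - 296)**2)) = (-70855 - 206)/(397391 + (2 - 1*(-297)**2)) = -71061/(397391 + (2 - 1*88209)) = -71061/(397391 + (2 - 88209)) = -71061/(397391 - 88207) = -71061/309184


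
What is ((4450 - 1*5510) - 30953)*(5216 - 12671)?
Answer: 238656915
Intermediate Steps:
((4450 - 1*5510) - 30953)*(5216 - 12671) = ((4450 - 5510) - 30953)*(-7455) = (-1060 - 30953)*(-7455) = -32013*(-7455) = 238656915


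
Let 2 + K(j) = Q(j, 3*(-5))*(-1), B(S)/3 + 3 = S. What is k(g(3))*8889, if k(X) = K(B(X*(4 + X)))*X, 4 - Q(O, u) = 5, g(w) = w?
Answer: -26667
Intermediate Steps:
B(S) = -9 + 3*S
Q(O, u) = -1 (Q(O, u) = 4 - 1*5 = 4 - 5 = -1)
K(j) = -1 (K(j) = -2 - 1*(-1) = -2 + 1 = -1)
k(X) = -X
k(g(3))*8889 = -1*3*8889 = -3*8889 = -26667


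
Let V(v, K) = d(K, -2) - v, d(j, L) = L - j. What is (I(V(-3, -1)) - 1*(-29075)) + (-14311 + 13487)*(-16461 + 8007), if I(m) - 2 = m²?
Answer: 6995177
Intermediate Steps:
V(v, K) = -2 - K - v (V(v, K) = (-2 - K) - v = -2 - K - v)
I(m) = 2 + m²
(I(V(-3, -1)) - 1*(-29075)) + (-14311 + 13487)*(-16461 + 8007) = ((2 + (-2 - 1*(-1) - 1*(-3))²) - 1*(-29075)) + (-14311 + 13487)*(-16461 + 8007) = ((2 + (-2 + 1 + 3)²) + 29075) - 824*(-8454) = ((2 + 2²) + 29075) + 6966096 = ((2 + 4) + 29075) + 6966096 = (6 + 29075) + 6966096 = 29081 + 6966096 = 6995177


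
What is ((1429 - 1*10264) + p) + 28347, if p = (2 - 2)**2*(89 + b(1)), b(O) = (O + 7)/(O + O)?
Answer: 19512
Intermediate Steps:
b(O) = (7 + O)/(2*O) (b(O) = (7 + O)/((2*O)) = (7 + O)*(1/(2*O)) = (7 + O)/(2*O))
p = 0 (p = (2 - 2)**2*(89 + (1/2)*(7 + 1)/1) = 0**2*(89 + (1/2)*1*8) = 0*(89 + 4) = 0*93 = 0)
((1429 - 1*10264) + p) + 28347 = ((1429 - 1*10264) + 0) + 28347 = ((1429 - 10264) + 0) + 28347 = (-8835 + 0) + 28347 = -8835 + 28347 = 19512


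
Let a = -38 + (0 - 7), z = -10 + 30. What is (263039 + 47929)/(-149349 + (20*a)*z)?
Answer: -14808/7969 ≈ -1.8582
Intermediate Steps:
z = 20
a = -45 (a = -38 - 7 = -45)
(263039 + 47929)/(-149349 + (20*a)*z) = (263039 + 47929)/(-149349 + (20*(-45))*20) = 310968/(-149349 - 900*20) = 310968/(-149349 - 18000) = 310968/(-167349) = 310968*(-1/167349) = -14808/7969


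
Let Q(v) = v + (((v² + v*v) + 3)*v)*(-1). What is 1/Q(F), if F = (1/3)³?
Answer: -19683/1460 ≈ -13.482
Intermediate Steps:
F = 1/27 (F = (⅓)³ = 1/27 ≈ 0.037037)
Q(v) = v - v*(3 + 2*v²) (Q(v) = v + (((v² + v²) + 3)*v)*(-1) = v + ((2*v² + 3)*v)*(-1) = v + ((3 + 2*v²)*v)*(-1) = v + (v*(3 + 2*v²))*(-1) = v - v*(3 + 2*v²))
1/Q(F) = 1/(-2*1/27*(1 + (1/27)²)) = 1/(-2*1/27*(1 + 1/729)) = 1/(-2*1/27*730/729) = 1/(-1460/19683) = -19683/1460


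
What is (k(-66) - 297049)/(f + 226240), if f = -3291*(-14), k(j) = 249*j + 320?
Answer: -313163/272314 ≈ -1.1500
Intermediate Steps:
k(j) = 320 + 249*j
f = 46074
(k(-66) - 297049)/(f + 226240) = ((320 + 249*(-66)) - 297049)/(46074 + 226240) = ((320 - 16434) - 297049)/272314 = (-16114 - 297049)*(1/272314) = -313163*1/272314 = -313163/272314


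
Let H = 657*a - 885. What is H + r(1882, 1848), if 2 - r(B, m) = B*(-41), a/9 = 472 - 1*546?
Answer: -361283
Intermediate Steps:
a = -666 (a = 9*(472 - 1*546) = 9*(472 - 546) = 9*(-74) = -666)
r(B, m) = 2 + 41*B (r(B, m) = 2 - B*(-41) = 2 - (-41)*B = 2 + 41*B)
H = -438447 (H = 657*(-666) - 885 = -437562 - 885 = -438447)
H + r(1882, 1848) = -438447 + (2 + 41*1882) = -438447 + (2 + 77162) = -438447 + 77164 = -361283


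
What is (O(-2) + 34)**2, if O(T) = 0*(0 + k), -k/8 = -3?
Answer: 1156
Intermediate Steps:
k = 24 (k = -8*(-3) = 24)
O(T) = 0 (O(T) = 0*(0 + 24) = 0*24 = 0)
(O(-2) + 34)**2 = (0 + 34)**2 = 34**2 = 1156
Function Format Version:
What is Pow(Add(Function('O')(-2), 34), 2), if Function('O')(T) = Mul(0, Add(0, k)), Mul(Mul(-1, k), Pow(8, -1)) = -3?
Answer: 1156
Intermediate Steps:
k = 24 (k = Mul(-8, -3) = 24)
Function('O')(T) = 0 (Function('O')(T) = Mul(0, Add(0, 24)) = Mul(0, 24) = 0)
Pow(Add(Function('O')(-2), 34), 2) = Pow(Add(0, 34), 2) = Pow(34, 2) = 1156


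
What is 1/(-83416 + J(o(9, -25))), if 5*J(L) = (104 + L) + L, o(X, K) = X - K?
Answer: -5/416908 ≈ -1.1993e-5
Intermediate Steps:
J(L) = 104/5 + 2*L/5 (J(L) = ((104 + L) + L)/5 = (104 + 2*L)/5 = 104/5 + 2*L/5)
1/(-83416 + J(o(9, -25))) = 1/(-83416 + (104/5 + 2*(9 - 1*(-25))/5)) = 1/(-83416 + (104/5 + 2*(9 + 25)/5)) = 1/(-83416 + (104/5 + (⅖)*34)) = 1/(-83416 + (104/5 + 68/5)) = 1/(-83416 + 172/5) = 1/(-416908/5) = -5/416908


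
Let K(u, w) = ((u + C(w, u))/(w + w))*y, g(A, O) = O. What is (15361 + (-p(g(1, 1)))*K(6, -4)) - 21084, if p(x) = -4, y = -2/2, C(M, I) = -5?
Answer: -11445/2 ≈ -5722.5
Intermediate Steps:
y = -1 (y = -2*½ = -1)
K(u, w) = -(-5 + u)/(2*w) (K(u, w) = ((u - 5)/(w + w))*(-1) = ((-5 + u)/((2*w)))*(-1) = ((-5 + u)*(1/(2*w)))*(-1) = ((-5 + u)/(2*w))*(-1) = -(-5 + u)/(2*w))
(15361 + (-p(g(1, 1)))*K(6, -4)) - 21084 = (15361 + (-1*(-4))*((½)*(5 - 1*6)/(-4))) - 21084 = (15361 + 4*((½)*(-¼)*(5 - 6))) - 21084 = (15361 + 4*((½)*(-¼)*(-1))) - 21084 = (15361 + 4*(⅛)) - 21084 = (15361 + ½) - 21084 = 30723/2 - 21084 = -11445/2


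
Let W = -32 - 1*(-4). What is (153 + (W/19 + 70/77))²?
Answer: 1014995881/43681 ≈ 23237.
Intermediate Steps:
W = -28 (W = -32 + 4 = -28)
(153 + (W/19 + 70/77))² = (153 + (-28/19 + 70/77))² = (153 + (-28*1/19 + 70*(1/77)))² = (153 + (-28/19 + 10/11))² = (153 - 118/209)² = (31859/209)² = 1014995881/43681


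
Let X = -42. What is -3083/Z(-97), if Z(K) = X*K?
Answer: -3083/4074 ≈ -0.75675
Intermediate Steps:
Z(K) = -42*K
-3083/Z(-97) = -3083/((-42*(-97))) = -3083/4074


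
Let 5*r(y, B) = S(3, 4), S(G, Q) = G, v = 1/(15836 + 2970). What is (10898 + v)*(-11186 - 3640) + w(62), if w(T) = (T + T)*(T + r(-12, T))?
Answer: -7596024850049/47015 ≈ -1.6157e+8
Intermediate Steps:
v = 1/18806 ≈ 5.3175e-5
r(y, B) = ⅗ (r(y, B) = (⅕)*3 = ⅗)
w(T) = 2*T*(⅗ + T) (w(T) = (T + T)*(T + ⅗) = (2*T)*(⅗ + T) = 2*T*(⅗ + T))
(10898 + v)*(-11186 - 3640) + w(62) = (10898 + 1/18806)*(-11186 - 3640) + (⅖)*62*(3 + 5*62) = (204947789/18806)*(-14826) + (⅖)*62*(3 + 310) = -1519277959857/9403 + (⅖)*62*313 = -1519277959857/9403 + 38812/5 = -7596024850049/47015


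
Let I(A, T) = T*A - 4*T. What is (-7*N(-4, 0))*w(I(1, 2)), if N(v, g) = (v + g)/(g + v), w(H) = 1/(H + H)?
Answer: 7/12 ≈ 0.58333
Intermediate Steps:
I(A, T) = -4*T + A*T (I(A, T) = A*T - 4*T = -4*T + A*T)
w(H) = 1/(2*H)
N(v, g) = 1 (N(v, g) = (g + v)/(g + v) = 1)
(-7*N(-4, 0))*w(I(1, 2)) = (-7*1)*(1/(2*((2*(-4 + 1))))) = -7/(2*(2*(-3))) = -7/(2*(-6)) = -7*(-1)/(2*6) = -7*(-1/12) = 7/12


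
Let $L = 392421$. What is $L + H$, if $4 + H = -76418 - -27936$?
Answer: $343935$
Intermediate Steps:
$H = -48486$ ($H = -4 - 48482 = -48486$)
$L + H = 392421 - 48486 = 343935$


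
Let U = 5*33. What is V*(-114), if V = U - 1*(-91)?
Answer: -29184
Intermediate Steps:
U = 165
V = 256 (V = 165 - 1*(-91) = 165 + 91 = 256)
V*(-114) = 256*(-114) = -29184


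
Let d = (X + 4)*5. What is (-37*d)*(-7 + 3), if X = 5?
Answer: 6660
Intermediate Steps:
d = 45 (d = (5 + 4)*5 = 9*5 = 45)
(-37*d)*(-7 + 3) = (-37*45)*(-7 + 3) = -1665*(-4) = 6660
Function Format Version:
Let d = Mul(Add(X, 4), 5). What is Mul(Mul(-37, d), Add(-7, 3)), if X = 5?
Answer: 6660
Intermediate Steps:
d = 45 (d = Mul(Add(5, 4), 5) = Mul(9, 5) = 45)
Mul(Mul(-37, d), Add(-7, 3)) = Mul(Mul(-37, 45), Add(-7, 3)) = Mul(-1665, -4) = 6660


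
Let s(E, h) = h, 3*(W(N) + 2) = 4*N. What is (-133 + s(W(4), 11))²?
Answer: 14884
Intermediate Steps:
W(N) = -2 + 4*N/3 (W(N) = -2 + (4*N)/3 = -2 + 4*N/3)
(-133 + s(W(4), 11))² = (-133 + 11)² = (-122)² = 14884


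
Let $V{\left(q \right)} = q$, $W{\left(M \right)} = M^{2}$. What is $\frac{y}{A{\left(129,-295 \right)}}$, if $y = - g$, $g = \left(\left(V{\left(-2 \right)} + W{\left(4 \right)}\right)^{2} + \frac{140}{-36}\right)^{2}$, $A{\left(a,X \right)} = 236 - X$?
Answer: $- \frac{2989441}{43011} \approx -69.504$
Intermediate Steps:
$g = \frac{2989441}{81}$ ($g = \left(\left(-2 + 4^{2}\right)^{2} + \frac{140}{-36}\right)^{2} = \left(\left(-2 + 16\right)^{2} + 140 \left(- \frac{1}{36}\right)\right)^{2} = \left(14^{2} - \frac{35}{9}\right)^{2} = \left(196 - \frac{35}{9}\right)^{2} = \left(\frac{1729}{9}\right)^{2} = \frac{2989441}{81} \approx 36907.0$)
$y = - \frac{2989441}{81}$ ($y = \left(-1\right) \frac{2989441}{81} = - \frac{2989441}{81} \approx -36907.0$)
$\frac{y}{A{\left(129,-295 \right)}} = - \frac{2989441}{81 \left(236 - -295\right)} = - \frac{2989441}{81 \left(236 + 295\right)} = - \frac{2989441}{81 \cdot 531} = \left(- \frac{2989441}{81}\right) \frac{1}{531} = - \frac{2989441}{43011}$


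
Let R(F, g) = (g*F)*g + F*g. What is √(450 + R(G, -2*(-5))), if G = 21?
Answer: 2*√690 ≈ 52.536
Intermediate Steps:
R(F, g) = F*g + F*g² (R(F, g) = (F*g)*g + F*g = F*g² + F*g = F*g + F*g²)
√(450 + R(G, -2*(-5))) = √(450 + 21*(-2*(-5))*(1 - 2*(-5))) = √(450 + 21*10*(1 + 10)) = √(450 + 21*10*11) = √(450 + 2310) = √2760 = 2*√690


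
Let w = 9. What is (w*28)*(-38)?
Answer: -9576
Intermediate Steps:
(w*28)*(-38) = (9*28)*(-38) = 252*(-38) = -9576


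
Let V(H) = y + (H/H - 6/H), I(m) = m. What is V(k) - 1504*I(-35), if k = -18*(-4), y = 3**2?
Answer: 631799/12 ≈ 52650.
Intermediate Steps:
y = 9
k = 72
V(H) = 10 - 6/H (V(H) = 9 + (H/H - 6/H) = 9 + (1 - 6/H) = 10 - 6/H)
V(k) - 1504*I(-35) = (10 - 6/72) - 1504*(-35) = (10 - 6*1/72) + 52640 = (10 - 1/12) + 52640 = 119/12 + 52640 = 631799/12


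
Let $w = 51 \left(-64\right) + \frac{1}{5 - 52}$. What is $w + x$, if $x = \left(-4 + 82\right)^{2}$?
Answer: $\frac{132539}{47} \approx 2820.0$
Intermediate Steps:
$x = 6084$ ($x = 78^{2} = 6084$)
$w = - \frac{153409}{47}$ ($w = -3264 + \frac{1}{-47} = -3264 - \frac{1}{47} = - \frac{153409}{47} \approx -3264.0$)
$w + x = - \frac{153409}{47} + 6084 = \frac{132539}{47}$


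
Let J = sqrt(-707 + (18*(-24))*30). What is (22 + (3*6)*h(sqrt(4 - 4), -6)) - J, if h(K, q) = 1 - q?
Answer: 148 - I*sqrt(13667) ≈ 148.0 - 116.91*I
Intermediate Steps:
J = I*sqrt(13667) (J = sqrt(-707 - 432*30) = sqrt(-707 - 12960) = sqrt(-13667) = I*sqrt(13667) ≈ 116.91*I)
(22 + (3*6)*h(sqrt(4 - 4), -6)) - J = (22 + (3*6)*(1 - 1*(-6))) - I*sqrt(13667) = (22 + 18*(1 + 6)) - I*sqrt(13667) = (22 + 18*7) - I*sqrt(13667) = (22 + 126) - I*sqrt(13667) = 148 - I*sqrt(13667)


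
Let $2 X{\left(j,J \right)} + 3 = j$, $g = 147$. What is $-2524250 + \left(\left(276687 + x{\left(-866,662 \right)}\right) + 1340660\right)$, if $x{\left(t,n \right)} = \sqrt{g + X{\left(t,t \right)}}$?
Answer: $-906903 + \frac{5 i \sqrt{46}}{2} \approx -9.069 \cdot 10^{5} + 16.956 i$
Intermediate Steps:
$X{\left(j,J \right)} = - \frac{3}{2} + \frac{j}{2}$
$x{\left(t,n \right)} = \sqrt{\frac{291}{2} + \frac{t}{2}}$ ($x{\left(t,n \right)} = \sqrt{147 + \left(- \frac{3}{2} + \frac{t}{2}\right)} = \sqrt{\frac{291}{2} + \frac{t}{2}}$)
$-2524250 + \left(\left(276687 + x{\left(-866,662 \right)}\right) + 1340660\right) = -2524250 + \left(\left(276687 + \frac{\sqrt{582 + 2 \left(-866\right)}}{2}\right) + 1340660\right) = -2524250 + \left(\left(276687 + \frac{\sqrt{582 - 1732}}{2}\right) + 1340660\right) = -2524250 + \left(\left(276687 + \frac{\sqrt{-1150}}{2}\right) + 1340660\right) = -2524250 + \left(\left(276687 + \frac{5 i \sqrt{46}}{2}\right) + 1340660\right) = -2524250 + \left(1617347 + \frac{5 i \sqrt{46}}{2}\right) = -906903 + \frac{5 i \sqrt{46}}{2}$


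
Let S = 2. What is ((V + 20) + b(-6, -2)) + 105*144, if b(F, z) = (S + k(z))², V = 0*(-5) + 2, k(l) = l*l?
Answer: 15178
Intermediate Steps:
k(l) = l²
V = 2 (V = 0 + 2 = 2)
b(F, z) = (2 + z²)²
((V + 20) + b(-6, -2)) + 105*144 = ((2 + 20) + (2 + (-2)²)²) + 105*144 = (22 + (2 + 4)²) + 15120 = (22 + 6²) + 15120 = (22 + 36) + 15120 = 58 + 15120 = 15178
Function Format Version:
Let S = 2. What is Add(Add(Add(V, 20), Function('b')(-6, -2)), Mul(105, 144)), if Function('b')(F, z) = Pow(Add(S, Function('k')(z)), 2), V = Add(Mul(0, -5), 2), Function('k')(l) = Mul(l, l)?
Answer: 15178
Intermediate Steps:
Function('k')(l) = Pow(l, 2)
V = 2 (V = Add(0, 2) = 2)
Function('b')(F, z) = Pow(Add(2, Pow(z, 2)), 2)
Add(Add(Add(V, 20), Function('b')(-6, -2)), Mul(105, 144)) = Add(Add(Add(2, 20), Pow(Add(2, Pow(-2, 2)), 2)), Mul(105, 144)) = Add(Add(22, Pow(Add(2, 4), 2)), 15120) = Add(Add(22, Pow(6, 2)), 15120) = Add(Add(22, 36), 15120) = Add(58, 15120) = 15178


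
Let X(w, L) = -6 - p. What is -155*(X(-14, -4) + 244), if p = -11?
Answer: -38595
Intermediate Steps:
X(w, L) = 5 (X(w, L) = -6 - 1*(-11) = -6 + 11 = 5)
-155*(X(-14, -4) + 244) = -155*(5 + 244) = -155*249 = -38595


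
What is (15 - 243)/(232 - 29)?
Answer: -228/203 ≈ -1.1232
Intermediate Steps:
(15 - 243)/(232 - 29) = -228/203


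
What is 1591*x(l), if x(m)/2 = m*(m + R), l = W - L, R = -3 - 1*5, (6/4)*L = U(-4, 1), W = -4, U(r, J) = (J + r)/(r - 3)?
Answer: 8209560/49 ≈ 1.6754e+5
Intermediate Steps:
U(r, J) = (J + r)/(-3 + r)
L = 2/7 (L = 2*((1 - 4)/(-3 - 4))/3 = 2*(-3/(-7))/3 = 2*(-⅐*(-3))/3 = (⅔)*(3/7) = 2/7 ≈ 0.28571)
R = -8 (R = -3 - 5 = -8)
l = -30/7 (l = -4 - 1*2/7 = -4 - 2/7 = -30/7 ≈ -4.2857)
x(m) = 2*m*(-8 + m) (x(m) = 2*(m*(m - 8)) = 2*(m*(-8 + m)) = 2*m*(-8 + m))
1591*x(l) = 1591*(2*(-30/7)*(-8 - 30/7)) = 1591*(2*(-30/7)*(-86/7)) = 1591*(5160/49) = 8209560/49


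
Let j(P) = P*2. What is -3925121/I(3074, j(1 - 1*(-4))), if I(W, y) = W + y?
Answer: -3925121/3084 ≈ -1272.7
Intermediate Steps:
j(P) = 2*P
-3925121/I(3074, j(1 - 1*(-4))) = -3925121/(3074 + 2*(1 - 1*(-4))) = -3925121/(3074 + 2*(1 + 4)) = -3925121/(3074 + 2*5) = -3925121/(3074 + 10) = -3925121/3084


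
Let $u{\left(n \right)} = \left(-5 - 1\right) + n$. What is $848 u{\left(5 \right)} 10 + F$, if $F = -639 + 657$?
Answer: $-8462$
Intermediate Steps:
$u{\left(n \right)} = -6 + n$
$F = 18$
$848 u{\left(5 \right)} 10 + F = 848 \left(-6 + 5\right) 10 + 18 = 848 \left(\left(-1\right) 10\right) + 18 = 848 \left(-10\right) + 18 = -8480 + 18 = -8462$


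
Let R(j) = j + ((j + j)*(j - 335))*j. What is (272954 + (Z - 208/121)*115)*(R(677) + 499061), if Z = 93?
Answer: 10769338581913366/121 ≈ 8.9003e+13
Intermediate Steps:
R(j) = j + 2*j²*(-335 + j) (R(j) = j + ((2*j)*(-335 + j))*j = j + (2*j*(-335 + j))*j = j + 2*j²*(-335 + j))
(272954 + (Z - 208/121)*115)*(R(677) + 499061) = (272954 + (93 - 208/121)*115)*(677*(1 - 670*677 + 2*677²) + 499061) = (272954 + (93 - 208*1/121)*115)*(677*(1 - 453590 + 2*458329) + 499061) = (272954 + (93 - 208/121)*115)*(677*(1 - 453590 + 916658) + 499061) = (272954 + (11045/121)*115)*(677*463069 + 499061) = (272954 + 1270175/121)*(313497713 + 499061) = (34297609/121)*313996774 = 10769338581913366/121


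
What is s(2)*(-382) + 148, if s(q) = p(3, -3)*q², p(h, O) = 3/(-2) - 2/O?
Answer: 4264/3 ≈ 1421.3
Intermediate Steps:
p(h, O) = -3/2 - 2/O (p(h, O) = 3*(-½) - 2/O = -3/2 - 2/O)
s(q) = -5*q²/6 (s(q) = (-3/2 - 2/(-3))*q² = (-3/2 - 2*(-⅓))*q² = (-3/2 + ⅔)*q² = -5*q²/6)
s(2)*(-382) + 148 = -⅚*2²*(-382) + 148 = -⅚*4*(-382) + 148 = -10/3*(-382) + 148 = 3820/3 + 148 = 4264/3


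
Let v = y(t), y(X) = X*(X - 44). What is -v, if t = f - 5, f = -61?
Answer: -7260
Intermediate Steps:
t = -66 (t = -61 - 5 = -66)
y(X) = X*(-44 + X)
v = 7260 (v = -66*(-44 - 66) = -66*(-110) = 7260)
-v = -1*7260 = -7260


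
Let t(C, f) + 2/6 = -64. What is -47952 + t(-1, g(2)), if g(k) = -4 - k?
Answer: -144049/3 ≈ -48016.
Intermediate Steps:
t(C, f) = -193/3 (t(C, f) = -⅓ - 64 = -193/3)
-47952 + t(-1, g(2)) = -47952 - 193/3 = -144049/3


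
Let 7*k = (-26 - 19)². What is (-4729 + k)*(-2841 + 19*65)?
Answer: 49911268/7 ≈ 7.1302e+6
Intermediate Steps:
k = 2025/7 (k = (-26 - 19)²/7 = (⅐)*(-45)² = (⅐)*2025 = 2025/7 ≈ 289.29)
(-4729 + k)*(-2841 + 19*65) = (-4729 + 2025/7)*(-2841 + 19*65) = -31078*(-2841 + 1235)/7 = -31078/7*(-1606) = 49911268/7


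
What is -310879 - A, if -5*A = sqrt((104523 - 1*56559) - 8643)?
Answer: -310879 + 3*sqrt(4369)/5 ≈ -3.1084e+5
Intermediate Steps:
A = -3*sqrt(4369)/5 (A = -sqrt((104523 - 1*56559) - 8643)/5 = -sqrt((104523 - 56559) - 8643)/5 = -sqrt(47964 - 8643)/5 = -3*sqrt(4369)/5 ≈ -39.659)
-310879 - A = -310879 - (-3)*sqrt(4369)/5 = -310879 + 3*sqrt(4369)/5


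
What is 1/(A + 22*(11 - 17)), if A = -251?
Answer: -1/383 ≈ -0.0026110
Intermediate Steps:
1/(A + 22*(11 - 17)) = 1/(-251 + 22*(11 - 17)) = 1/(-251 + 22*(-6)) = 1/(-251 - 132) = 1/(-383) = -1/383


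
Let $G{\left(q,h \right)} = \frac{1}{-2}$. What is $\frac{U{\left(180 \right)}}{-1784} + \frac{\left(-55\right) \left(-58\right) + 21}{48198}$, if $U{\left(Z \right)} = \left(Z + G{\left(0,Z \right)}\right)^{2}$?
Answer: $- \frac{3094446371}{171970464} \approx -17.994$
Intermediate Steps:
$G{\left(q,h \right)} = - \frac{1}{2}$
$U{\left(Z \right)} = \left(- \frac{1}{2} + Z\right)^{2}$ ($U{\left(Z \right)} = \left(Z - \frac{1}{2}\right)^{2} = \left(- \frac{1}{2} + Z\right)^{2}$)
$\frac{U{\left(180 \right)}}{-1784} + \frac{\left(-55\right) \left(-58\right) + 21}{48198} = \frac{\frac{1}{4} \left(-1 + 2 \cdot 180\right)^{2}}{-1784} + \frac{\left(-55\right) \left(-58\right) + 21}{48198} = \frac{\left(-1 + 360\right)^{2}}{4} \left(- \frac{1}{1784}\right) + \left(3190 + 21\right) \frac{1}{48198} = \frac{359^{2}}{4} \left(- \frac{1}{1784}\right) + 3211 \cdot \frac{1}{48198} = \frac{1}{4} \cdot 128881 \left(- \frac{1}{1784}\right) + \frac{3211}{48198} = \frac{128881}{4} \left(- \frac{1}{1784}\right) + \frac{3211}{48198} = - \frac{128881}{7136} + \frac{3211}{48198} = - \frac{3094446371}{171970464}$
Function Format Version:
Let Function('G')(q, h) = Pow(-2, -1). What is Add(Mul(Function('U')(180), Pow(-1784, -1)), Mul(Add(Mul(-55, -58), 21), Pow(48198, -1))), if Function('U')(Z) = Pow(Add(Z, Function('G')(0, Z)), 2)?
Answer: Rational(-3094446371, 171970464) ≈ -17.994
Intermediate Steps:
Function('G')(q, h) = Rational(-1, 2)
Function('U')(Z) = Pow(Add(Rational(-1, 2), Z), 2) (Function('U')(Z) = Pow(Add(Z, Rational(-1, 2)), 2) = Pow(Add(Rational(-1, 2), Z), 2))
Add(Mul(Function('U')(180), Pow(-1784, -1)), Mul(Add(Mul(-55, -58), 21), Pow(48198, -1))) = Add(Mul(Mul(Rational(1, 4), Pow(Add(-1, Mul(2, 180)), 2)), Pow(-1784, -1)), Mul(Add(Mul(-55, -58), 21), Pow(48198, -1))) = Add(Mul(Mul(Rational(1, 4), Pow(Add(-1, 360), 2)), Rational(-1, 1784)), Mul(Add(3190, 21), Rational(1, 48198))) = Add(Mul(Mul(Rational(1, 4), Pow(359, 2)), Rational(-1, 1784)), Mul(3211, Rational(1, 48198))) = Add(Mul(Mul(Rational(1, 4), 128881), Rational(-1, 1784)), Rational(3211, 48198)) = Add(Mul(Rational(128881, 4), Rational(-1, 1784)), Rational(3211, 48198)) = Add(Rational(-128881, 7136), Rational(3211, 48198)) = Rational(-3094446371, 171970464)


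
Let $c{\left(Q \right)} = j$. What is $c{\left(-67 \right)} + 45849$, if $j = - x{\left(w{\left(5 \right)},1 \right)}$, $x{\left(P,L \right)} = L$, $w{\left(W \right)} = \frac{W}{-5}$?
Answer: $45848$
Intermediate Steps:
$w{\left(W \right)} = - \frac{W}{5}$ ($w{\left(W \right)} = W \left(- \frac{1}{5}\right) = - \frac{W}{5}$)
$j = -1$ ($j = \left(-1\right) 1 = -1$)
$c{\left(Q \right)} = -1$
$c{\left(-67 \right)} + 45849 = -1 + 45849 = 45848$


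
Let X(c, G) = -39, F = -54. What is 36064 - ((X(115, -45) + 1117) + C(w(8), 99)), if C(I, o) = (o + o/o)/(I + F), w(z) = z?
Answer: 804728/23 ≈ 34988.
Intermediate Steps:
C(I, o) = (1 + o)/(-54 + I) (C(I, o) = (o + o/o)/(I - 54) = (o + 1)/(-54 + I) = (1 + o)/(-54 + I))
36064 - ((X(115, -45) + 1117) + C(w(8), 99)) = 36064 - ((-39 + 1117) + (1 + 99)/(-54 + 8)) = 36064 - (1078 + 100/(-46)) = 36064 - (1078 - 1/46*100) = 36064 - (1078 - 50/23) = 36064 - 1*24744/23 = 36064 - 24744/23 = 804728/23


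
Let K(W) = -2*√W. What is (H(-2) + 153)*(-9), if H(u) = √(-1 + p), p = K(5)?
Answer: -1377 - 9*I*√(1 + 2*√5) ≈ -1377.0 - 21.053*I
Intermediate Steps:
p = -2*√5 ≈ -4.4721
H(u) = √(-1 - 2*√5)
(H(-2) + 153)*(-9) = (√(-1 - 2*√5) + 153)*(-9) = (153 + √(-1 - 2*√5))*(-9) = -1377 - 9*√(-1 - 2*√5)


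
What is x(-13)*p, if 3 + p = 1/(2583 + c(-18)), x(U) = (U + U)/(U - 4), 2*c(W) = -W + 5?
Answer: -404690/88213 ≈ -4.5876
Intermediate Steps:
c(W) = 5/2 - W/2 (c(W) = (-W + 5)/2 = (5 - W)/2 = 5/2 - W/2)
x(U) = 2*U/(-4 + U) (x(U) = (2*U)/(-4 + U) = 2*U/(-4 + U))
p = -15565/5189 (p = -3 + 1/(2583 + (5/2 - ½*(-18))) = -3 + 1/(2583 + (5/2 + 9)) = -3 + 1/(2583 + 23/2) = -3 + 1/(5189/2) = -3 + 2/5189 = -15565/5189 ≈ -2.9996)
x(-13)*p = (2*(-13)/(-4 - 13))*(-15565/5189) = (2*(-13)/(-17))*(-15565/5189) = (2*(-13)*(-1/17))*(-15565/5189) = (26/17)*(-15565/5189) = -404690/88213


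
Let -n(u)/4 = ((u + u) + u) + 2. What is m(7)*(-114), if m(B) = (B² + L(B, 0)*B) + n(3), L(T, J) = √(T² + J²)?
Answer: -6156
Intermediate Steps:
L(T, J) = √(J² + T²)
n(u) = -8 - 12*u (n(u) = -4*(((u + u) + u) + 2) = -4*((2*u + u) + 2) = -4*(3*u + 2) = -4*(2 + 3*u) = -8 - 12*u)
m(B) = -44 + B² + B*√(B²) (m(B) = (B² + √(0² + B²)*B) + (-8 - 12*3) = (B² + √(0 + B²)*B) + (-8 - 36) = (B² + √(B²)*B) - 44 = (B² + B*√(B²)) - 44 = -44 + B² + B*√(B²))
m(7)*(-114) = (-44 + 7² + 7*√(7²))*(-114) = (-44 + 49 + 7*√49)*(-114) = (-44 + 49 + 7*7)*(-114) = (-44 + 49 + 49)*(-114) = 54*(-114) = -6156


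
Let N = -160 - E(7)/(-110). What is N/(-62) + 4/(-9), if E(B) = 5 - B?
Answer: 65569/30690 ≈ 2.1365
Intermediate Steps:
N = -8801/55 (N = -160 - (5 - 1*7)/(-110) = -160 - (5 - 7)*(-1)/110 = -160 - (-2)*(-1)/110 = -160 - 1*1/55 = -160 - 1/55 = -8801/55 ≈ -160.02)
N/(-62) + 4/(-9) = -8801/55/(-62) + 4/(-9) = -8801/55*(-1/62) + 4*(-⅑) = 8801/3410 - 4/9 = 65569/30690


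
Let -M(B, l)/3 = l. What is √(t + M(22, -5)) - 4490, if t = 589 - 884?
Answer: -4490 + 2*I*√70 ≈ -4490.0 + 16.733*I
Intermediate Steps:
M(B, l) = -3*l
t = -295
√(t + M(22, -5)) - 4490 = √(-295 - 3*(-5)) - 4490 = √(-295 + 15) - 4490 = √(-280) - 4490 = 2*I*√70 - 4490 = -4490 + 2*I*√70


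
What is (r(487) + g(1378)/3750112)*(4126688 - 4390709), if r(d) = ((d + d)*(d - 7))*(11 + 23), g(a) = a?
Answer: -7869222513008350149/1875056 ≈ -4.1968e+12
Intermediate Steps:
r(d) = 68*d*(-7 + d) (r(d) = ((2*d)*(-7 + d))*34 = (2*d*(-7 + d))*34 = 68*d*(-7 + d))
(r(487) + g(1378)/3750112)*(4126688 - 4390709) = (68*487*(-7 + 487) + 1378/3750112)*(4126688 - 4390709) = (68*487*480 + 1378*(1/3750112))*(-264021) = (15895680 + 689/1875056)*(-264021) = (29805290158769/1875056)*(-264021) = -7869222513008350149/1875056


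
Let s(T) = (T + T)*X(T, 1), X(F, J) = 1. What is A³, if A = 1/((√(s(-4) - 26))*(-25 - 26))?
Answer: -I*√34/153344556 ≈ -3.8025e-8*I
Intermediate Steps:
s(T) = 2*T (s(T) = (T + T)*1 = (2*T)*1 = 2*T)
A = I*√34/1734 (A = 1/((√(2*(-4) - 26))*(-25 - 26)) = 1/(√(-8 - 26)*(-51)) = -1/51/√(-34) = -1/51/(I*√34) = -I*√34/34*(-1/51) = I*√34/1734 ≈ 0.0033627*I)
A³ = (I*√34/1734)³ = -I*√34/153344556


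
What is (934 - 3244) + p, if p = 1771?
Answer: -539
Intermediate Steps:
(934 - 3244) + p = (934 - 3244) + 1771 = -2310 + 1771 = -539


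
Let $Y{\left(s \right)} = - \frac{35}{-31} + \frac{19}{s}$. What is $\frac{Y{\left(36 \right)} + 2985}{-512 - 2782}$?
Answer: $- \frac{3333109}{3676104} \approx -0.9067$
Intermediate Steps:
$Y{\left(s \right)} = \frac{35}{31} + \frac{19}{s}$ ($Y{\left(s \right)} = \left(-35\right) \left(- \frac{1}{31}\right) + \frac{19}{s} = \frac{35}{31} + \frac{19}{s}$)
$\frac{Y{\left(36 \right)} + 2985}{-512 - 2782} = \frac{\left(\frac{35}{31} + \frac{19}{36}\right) + 2985}{-512 - 2782} = \frac{\left(\frac{35}{31} + 19 \cdot \frac{1}{36}\right) + 2985}{-3294} = \left(\left(\frac{35}{31} + \frac{19}{36}\right) + 2985\right) \left(- \frac{1}{3294}\right) = \left(\frac{1849}{1116} + 2985\right) \left(- \frac{1}{3294}\right) = \frac{3333109}{1116} \left(- \frac{1}{3294}\right) = - \frac{3333109}{3676104}$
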